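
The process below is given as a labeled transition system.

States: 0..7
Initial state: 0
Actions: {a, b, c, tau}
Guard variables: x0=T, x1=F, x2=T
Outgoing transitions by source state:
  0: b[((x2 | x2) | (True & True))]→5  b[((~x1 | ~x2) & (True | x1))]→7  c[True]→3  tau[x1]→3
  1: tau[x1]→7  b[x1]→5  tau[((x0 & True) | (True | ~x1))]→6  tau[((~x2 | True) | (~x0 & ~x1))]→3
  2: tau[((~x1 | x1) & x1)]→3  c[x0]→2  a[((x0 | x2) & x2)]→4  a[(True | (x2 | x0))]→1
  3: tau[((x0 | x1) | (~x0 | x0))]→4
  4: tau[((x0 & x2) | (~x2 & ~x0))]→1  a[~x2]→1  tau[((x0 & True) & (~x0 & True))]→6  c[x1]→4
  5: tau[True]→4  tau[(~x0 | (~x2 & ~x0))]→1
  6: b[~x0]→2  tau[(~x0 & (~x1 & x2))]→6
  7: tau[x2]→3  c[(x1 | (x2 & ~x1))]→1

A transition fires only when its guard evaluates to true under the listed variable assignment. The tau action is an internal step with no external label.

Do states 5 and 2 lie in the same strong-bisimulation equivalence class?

Answer: NOT BISIMILAR

Analysis:
Compute ~ classes (split until stable):
  round 0: {{0,1,2,3,4,5,6,7}}
  round 1: {{0},{1,3,4,5},{2},{6},{7}}
  round 2: {{0},{1},{2},{3,4,5},{6},{7}}
  round 3: {{0},{1},{2},{3,5},{4},{6},{7}}
stable after 4 split(s): 7 block(s)
[5]={3,5}  [2]={2}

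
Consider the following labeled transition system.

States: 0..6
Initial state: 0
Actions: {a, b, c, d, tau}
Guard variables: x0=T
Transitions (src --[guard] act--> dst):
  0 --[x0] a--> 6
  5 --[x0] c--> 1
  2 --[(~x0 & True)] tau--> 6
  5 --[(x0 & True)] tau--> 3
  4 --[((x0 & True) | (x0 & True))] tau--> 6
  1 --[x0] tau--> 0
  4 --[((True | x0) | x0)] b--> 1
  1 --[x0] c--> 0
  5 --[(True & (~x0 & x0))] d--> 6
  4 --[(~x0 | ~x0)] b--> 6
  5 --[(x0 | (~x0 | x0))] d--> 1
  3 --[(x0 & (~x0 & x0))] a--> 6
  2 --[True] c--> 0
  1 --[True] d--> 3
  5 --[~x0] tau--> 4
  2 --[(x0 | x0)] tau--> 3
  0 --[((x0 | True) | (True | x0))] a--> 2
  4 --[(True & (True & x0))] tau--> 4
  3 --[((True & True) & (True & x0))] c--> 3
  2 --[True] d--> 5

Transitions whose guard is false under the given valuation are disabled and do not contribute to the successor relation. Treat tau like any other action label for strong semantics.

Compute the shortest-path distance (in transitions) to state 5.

Answer: 2

Trace:
Breadth-first toward 5:
  L0 = {0}
  L1 = {2,6}
  L2 = {3,5}
5 enters at depth 2; path a·d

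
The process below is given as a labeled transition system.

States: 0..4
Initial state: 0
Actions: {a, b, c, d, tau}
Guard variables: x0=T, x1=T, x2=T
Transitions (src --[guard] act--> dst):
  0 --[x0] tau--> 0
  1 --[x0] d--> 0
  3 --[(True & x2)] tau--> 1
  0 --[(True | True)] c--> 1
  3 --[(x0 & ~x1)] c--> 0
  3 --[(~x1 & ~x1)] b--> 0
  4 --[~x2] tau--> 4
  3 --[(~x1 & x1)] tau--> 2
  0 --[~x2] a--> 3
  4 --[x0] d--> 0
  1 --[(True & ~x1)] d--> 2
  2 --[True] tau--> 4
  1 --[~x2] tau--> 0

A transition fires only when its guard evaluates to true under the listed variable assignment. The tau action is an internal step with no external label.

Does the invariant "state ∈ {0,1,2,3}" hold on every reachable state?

Answer: INVARIANT HOLDS

Working:
Safe = {0,1,2,3}
Reach set: {0,1}
  0: ok
  1: ok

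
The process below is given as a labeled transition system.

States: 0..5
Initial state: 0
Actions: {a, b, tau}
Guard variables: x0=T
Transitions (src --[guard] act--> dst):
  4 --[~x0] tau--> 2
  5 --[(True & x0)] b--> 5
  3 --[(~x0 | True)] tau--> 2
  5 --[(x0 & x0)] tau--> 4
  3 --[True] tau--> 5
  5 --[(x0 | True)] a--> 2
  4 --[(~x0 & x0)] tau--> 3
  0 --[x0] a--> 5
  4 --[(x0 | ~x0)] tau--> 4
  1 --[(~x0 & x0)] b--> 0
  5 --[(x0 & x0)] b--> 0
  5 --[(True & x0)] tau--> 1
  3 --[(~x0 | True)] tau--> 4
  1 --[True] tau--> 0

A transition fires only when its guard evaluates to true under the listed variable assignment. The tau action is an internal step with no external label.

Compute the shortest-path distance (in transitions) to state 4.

Layered search for 4:
  depth 0: {0}
  depth 1: {5}
  depth 2: {1,2,4}
depth(4)=2, e.g. a·tau

Answer: 2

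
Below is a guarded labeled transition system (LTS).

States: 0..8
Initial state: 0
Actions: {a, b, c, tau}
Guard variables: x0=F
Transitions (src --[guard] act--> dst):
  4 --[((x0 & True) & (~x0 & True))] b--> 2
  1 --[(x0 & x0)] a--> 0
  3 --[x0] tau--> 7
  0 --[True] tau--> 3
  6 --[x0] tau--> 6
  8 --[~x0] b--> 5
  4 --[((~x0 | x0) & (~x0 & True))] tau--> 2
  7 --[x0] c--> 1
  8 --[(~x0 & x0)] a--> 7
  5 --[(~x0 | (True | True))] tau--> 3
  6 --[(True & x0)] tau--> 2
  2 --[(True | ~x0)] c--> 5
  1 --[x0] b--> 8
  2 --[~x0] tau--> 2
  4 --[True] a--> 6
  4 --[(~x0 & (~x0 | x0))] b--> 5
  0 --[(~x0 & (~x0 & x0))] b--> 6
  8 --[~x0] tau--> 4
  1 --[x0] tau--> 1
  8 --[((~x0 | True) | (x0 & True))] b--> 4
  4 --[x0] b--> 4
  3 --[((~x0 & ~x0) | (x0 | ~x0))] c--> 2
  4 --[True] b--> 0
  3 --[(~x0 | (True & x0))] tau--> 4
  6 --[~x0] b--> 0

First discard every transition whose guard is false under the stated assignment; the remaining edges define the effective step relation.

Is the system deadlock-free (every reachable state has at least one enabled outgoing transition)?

Answer: DEADLOCK-FREE

Trace:
R = {0,2,3,4,5,6}
  0: tau→3  [1 out]
  2: c→5  tau→2  [2 out]
  3: c→2  tau→4  [2 out]
  4: a→6  b→0  b→5  tau→2  [4 out]
  5: tau→3  [1 out]
  6: b→0  [1 out]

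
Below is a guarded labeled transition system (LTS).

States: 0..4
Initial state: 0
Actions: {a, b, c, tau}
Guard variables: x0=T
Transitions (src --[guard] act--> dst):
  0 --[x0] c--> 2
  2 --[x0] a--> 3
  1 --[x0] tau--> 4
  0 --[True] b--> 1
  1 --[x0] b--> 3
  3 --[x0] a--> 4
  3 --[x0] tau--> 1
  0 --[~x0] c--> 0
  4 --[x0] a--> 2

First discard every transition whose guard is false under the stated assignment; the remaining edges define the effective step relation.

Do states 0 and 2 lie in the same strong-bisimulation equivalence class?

Answer: NOT BISIMILAR

Analysis:
Compute ~ classes (split until stable):
  P[0] = {{0,1,2,3,4}}
  P[1] = {{0},{1},{2,4},{3}}
  P[2] = {{0},{1},{2},{3},{4}}
5 equivalence class(es) (converged in 3)
[0]={0}  [2]={2}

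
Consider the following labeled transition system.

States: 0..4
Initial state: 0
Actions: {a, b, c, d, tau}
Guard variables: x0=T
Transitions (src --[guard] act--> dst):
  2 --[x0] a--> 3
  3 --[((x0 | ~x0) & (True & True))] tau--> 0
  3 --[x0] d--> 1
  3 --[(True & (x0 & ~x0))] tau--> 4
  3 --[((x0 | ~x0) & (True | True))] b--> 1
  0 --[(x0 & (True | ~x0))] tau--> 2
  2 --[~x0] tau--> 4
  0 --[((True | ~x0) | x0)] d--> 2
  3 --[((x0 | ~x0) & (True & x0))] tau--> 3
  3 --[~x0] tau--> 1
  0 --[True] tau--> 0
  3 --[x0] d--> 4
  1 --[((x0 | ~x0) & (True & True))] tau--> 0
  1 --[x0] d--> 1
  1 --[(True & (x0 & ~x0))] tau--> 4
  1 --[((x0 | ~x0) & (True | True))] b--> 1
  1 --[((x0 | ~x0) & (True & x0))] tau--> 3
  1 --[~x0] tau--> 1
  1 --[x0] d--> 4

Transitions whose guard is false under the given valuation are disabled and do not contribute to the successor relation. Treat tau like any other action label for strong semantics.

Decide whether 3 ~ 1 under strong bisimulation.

Answer: BISIMILAR

Analysis:
Refine partition for ~:
  π0 = {{0,1,2,3,4}}
  π1 = {{0},{1,3},{2},{4}}
stable after 2 split(s): 4 block(s)
[3]={1,3}  [1]={1,3}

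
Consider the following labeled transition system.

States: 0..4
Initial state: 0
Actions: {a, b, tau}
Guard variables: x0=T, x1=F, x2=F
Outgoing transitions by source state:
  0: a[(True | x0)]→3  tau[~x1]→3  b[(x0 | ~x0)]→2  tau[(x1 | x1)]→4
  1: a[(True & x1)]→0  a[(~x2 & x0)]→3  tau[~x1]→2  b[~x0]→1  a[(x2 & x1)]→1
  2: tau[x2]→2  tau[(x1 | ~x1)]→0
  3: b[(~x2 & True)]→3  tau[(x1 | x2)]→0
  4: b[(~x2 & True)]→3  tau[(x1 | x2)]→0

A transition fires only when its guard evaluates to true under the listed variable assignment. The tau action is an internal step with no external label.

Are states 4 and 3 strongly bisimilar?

Compute ~ classes (split until stable):
  π0 = {{0,1,2,3,4}}
  π1 = {{0},{1},{2},{3,4}}
stable after 2 split(s): 4 block(s)
class of 4: {3,4}; class of 3: {3,4}

Answer: BISIMILAR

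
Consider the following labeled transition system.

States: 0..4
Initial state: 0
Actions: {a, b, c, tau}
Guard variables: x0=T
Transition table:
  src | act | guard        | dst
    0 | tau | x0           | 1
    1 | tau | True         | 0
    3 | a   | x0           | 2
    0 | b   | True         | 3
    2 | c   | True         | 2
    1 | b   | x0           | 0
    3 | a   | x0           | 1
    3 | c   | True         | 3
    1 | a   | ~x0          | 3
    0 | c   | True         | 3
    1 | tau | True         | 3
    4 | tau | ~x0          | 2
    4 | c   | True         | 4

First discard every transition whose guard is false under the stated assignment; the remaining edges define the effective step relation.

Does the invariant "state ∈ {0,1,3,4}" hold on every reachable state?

Inv-set: {0,1,3,4}
Reachable = {0,1,2,3}
  0: safe
  1: safe
  2: ✗ unsafe
  3: safe
reach 2 via b·a — violates

Answer: INVARIANT VIOLATED at state 2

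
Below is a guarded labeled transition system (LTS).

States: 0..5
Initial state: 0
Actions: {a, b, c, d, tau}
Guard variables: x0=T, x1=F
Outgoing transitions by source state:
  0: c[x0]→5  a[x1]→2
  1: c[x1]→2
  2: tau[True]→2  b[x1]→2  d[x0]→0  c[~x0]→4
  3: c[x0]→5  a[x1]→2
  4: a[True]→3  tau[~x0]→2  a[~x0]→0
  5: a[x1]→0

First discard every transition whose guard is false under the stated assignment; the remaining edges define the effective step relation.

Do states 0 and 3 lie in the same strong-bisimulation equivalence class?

Bisimulation quotient by refinement:
  π0 = {{0,1,2,3,4,5}}
  π1 = {{0,3},{1,5},{2},{4}}
Fixed point at round 2; 4 class(es).
[0]={0,3}  [3]={0,3}

Answer: BISIMILAR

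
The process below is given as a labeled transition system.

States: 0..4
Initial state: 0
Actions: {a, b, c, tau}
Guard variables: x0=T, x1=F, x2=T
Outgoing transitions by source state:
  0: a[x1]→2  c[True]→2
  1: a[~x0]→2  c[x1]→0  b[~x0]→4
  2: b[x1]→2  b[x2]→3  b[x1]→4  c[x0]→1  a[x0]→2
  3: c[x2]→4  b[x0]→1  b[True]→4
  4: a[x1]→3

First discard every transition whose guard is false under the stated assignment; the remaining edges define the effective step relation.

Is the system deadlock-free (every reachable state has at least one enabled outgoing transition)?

R = {0,1,2,3,4}
  0: c→2  [1 exit(s)]
  1: ∅  [deadlock]
  2: a→2  b→3  c→1  [3 exit(s)]
  3: b→1  b→4  c→4  [3 exit(s)]
  4: ∅  [deadlock]
Path to 1: c·c

Answer: DEADLOCK at state 1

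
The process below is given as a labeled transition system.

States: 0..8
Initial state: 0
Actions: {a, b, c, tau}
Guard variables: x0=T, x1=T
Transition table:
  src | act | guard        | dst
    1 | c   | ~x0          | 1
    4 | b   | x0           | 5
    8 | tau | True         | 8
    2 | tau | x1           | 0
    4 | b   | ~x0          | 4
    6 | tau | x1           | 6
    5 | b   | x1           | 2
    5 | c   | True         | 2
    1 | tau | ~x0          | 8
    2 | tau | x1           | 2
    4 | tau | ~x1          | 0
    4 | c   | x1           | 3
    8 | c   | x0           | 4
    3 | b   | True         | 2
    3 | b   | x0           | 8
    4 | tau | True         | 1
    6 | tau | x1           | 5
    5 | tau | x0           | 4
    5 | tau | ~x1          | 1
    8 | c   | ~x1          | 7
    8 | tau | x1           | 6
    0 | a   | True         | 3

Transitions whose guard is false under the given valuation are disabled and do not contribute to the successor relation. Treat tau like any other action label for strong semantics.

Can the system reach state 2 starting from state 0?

Guard filter leaves 16 enabled edge(s).
depth 0: {0}
depth 1: {3}  cumulative {0,3}
depth 2: {2,8}  cumulative {0,2,3,8}
depth 3: {4,6}  cumulative {0,2,3,4,6,8}
depth 4: {1,5}  cumulative {0,1,2,3,4,5,6,8}
Reach set: {0,1,2,3,4,5,6,8}
trace reaching 2: a·b

Answer: REACHABLE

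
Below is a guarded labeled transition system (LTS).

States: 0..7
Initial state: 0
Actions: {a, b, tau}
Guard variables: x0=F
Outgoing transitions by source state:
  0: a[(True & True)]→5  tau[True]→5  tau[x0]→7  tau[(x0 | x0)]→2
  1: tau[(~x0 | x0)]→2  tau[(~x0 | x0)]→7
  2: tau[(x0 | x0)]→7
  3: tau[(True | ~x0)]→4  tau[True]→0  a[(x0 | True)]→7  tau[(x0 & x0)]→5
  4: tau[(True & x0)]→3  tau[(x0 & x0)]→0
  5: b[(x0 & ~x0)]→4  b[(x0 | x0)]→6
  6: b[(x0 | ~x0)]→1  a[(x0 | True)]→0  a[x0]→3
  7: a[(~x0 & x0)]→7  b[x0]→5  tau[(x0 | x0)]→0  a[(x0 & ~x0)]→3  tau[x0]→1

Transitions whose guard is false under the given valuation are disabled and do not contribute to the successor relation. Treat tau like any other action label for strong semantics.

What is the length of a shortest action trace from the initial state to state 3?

BFS to 3:
  depth 0: {0}
  depth 1: {5}
3 never appears.

Answer: UNREACHABLE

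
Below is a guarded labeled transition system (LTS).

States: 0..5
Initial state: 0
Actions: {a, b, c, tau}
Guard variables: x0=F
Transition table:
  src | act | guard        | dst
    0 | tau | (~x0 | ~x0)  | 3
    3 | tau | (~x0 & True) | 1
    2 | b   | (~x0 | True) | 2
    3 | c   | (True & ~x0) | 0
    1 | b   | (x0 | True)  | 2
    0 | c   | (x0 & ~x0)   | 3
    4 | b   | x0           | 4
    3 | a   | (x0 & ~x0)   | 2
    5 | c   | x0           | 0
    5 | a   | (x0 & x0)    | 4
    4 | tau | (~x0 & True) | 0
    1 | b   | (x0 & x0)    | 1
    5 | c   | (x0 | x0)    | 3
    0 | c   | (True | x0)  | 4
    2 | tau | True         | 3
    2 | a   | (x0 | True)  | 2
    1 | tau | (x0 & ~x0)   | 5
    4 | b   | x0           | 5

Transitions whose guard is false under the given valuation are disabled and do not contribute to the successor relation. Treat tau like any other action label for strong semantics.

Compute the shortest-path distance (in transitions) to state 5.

Answer: UNREACHABLE

Trace:
Breadth-first toward 5:
  depth 0: {0}
  depth 1: {3,4}
  depth 2: {1}
  depth 3: {2}
5 never appears.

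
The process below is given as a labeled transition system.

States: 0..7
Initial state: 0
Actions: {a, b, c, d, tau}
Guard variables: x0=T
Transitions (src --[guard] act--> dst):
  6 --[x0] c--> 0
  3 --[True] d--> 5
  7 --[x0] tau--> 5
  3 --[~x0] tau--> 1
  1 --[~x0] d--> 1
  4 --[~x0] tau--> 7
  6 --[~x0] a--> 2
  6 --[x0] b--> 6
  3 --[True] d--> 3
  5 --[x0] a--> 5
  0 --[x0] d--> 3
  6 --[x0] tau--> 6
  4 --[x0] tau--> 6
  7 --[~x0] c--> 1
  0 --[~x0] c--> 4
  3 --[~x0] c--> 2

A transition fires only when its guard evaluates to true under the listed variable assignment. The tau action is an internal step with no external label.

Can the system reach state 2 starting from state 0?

Answer: UNREACHABLE

Analysis:
Guard filter leaves 9 enabled edge(s).
depth 0: {0}
depth 1: {3}  cumulative {0,3}
depth 2: {5}  cumulative {0,3,5}
R = {0,3,5}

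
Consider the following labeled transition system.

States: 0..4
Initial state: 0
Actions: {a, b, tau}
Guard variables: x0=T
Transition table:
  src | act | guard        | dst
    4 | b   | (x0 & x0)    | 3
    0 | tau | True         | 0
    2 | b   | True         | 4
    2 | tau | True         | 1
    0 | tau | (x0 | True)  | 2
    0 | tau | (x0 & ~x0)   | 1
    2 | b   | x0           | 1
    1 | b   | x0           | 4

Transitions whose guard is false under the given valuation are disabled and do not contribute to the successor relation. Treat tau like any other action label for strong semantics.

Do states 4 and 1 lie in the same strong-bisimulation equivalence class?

Answer: NOT BISIMILAR

Working:
Refine partition for ~:
  π0 = {{0,1,2,3,4}}
  π1 = {{0},{1,4},{2},{3}}
  π2 = {{0},{1},{2},{3},{4}}
Fixed point at round 3; 5 class(es).
class of 4: {4}; class of 1: {1}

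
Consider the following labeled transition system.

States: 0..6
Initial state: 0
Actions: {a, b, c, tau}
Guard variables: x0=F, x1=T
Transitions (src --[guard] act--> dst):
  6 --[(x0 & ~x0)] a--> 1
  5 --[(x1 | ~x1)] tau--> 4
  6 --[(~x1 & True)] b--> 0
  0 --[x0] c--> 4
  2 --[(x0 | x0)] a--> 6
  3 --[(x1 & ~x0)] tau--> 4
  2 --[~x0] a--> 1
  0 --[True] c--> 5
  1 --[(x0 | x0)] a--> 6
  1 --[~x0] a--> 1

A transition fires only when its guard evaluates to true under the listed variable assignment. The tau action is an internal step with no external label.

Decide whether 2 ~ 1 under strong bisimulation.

Answer: BISIMILAR

Trace:
Refine partition for ~:
  round 0: {{0,1,2,3,4,5,6}}
  round 1: {{0},{1,2},{3,5},{4,6}}
Fixed point at round 2; 4 class(es).
class of 2: {1,2}; class of 1: {1,2}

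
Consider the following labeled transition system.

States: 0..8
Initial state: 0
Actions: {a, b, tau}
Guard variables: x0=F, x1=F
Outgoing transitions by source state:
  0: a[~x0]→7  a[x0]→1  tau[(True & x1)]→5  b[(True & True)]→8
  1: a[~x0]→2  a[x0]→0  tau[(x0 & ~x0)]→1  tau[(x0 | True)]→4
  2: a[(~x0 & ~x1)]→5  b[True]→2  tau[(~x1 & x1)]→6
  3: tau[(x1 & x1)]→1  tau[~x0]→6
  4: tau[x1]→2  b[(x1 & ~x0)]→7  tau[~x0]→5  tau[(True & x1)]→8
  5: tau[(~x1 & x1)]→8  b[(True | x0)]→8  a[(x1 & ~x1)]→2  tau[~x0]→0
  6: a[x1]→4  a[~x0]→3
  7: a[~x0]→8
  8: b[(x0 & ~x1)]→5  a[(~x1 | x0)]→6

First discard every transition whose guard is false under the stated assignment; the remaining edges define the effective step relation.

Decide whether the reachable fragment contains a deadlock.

Reach set: {0,3,6,7,8}
  0: a→7  b→8  [deg 2]
  3: tau→6  [deg 1]
  6: a→3  [deg 1]
  7: a→8  [deg 1]
  8: a→6  [deg 1]

Answer: DEADLOCK-FREE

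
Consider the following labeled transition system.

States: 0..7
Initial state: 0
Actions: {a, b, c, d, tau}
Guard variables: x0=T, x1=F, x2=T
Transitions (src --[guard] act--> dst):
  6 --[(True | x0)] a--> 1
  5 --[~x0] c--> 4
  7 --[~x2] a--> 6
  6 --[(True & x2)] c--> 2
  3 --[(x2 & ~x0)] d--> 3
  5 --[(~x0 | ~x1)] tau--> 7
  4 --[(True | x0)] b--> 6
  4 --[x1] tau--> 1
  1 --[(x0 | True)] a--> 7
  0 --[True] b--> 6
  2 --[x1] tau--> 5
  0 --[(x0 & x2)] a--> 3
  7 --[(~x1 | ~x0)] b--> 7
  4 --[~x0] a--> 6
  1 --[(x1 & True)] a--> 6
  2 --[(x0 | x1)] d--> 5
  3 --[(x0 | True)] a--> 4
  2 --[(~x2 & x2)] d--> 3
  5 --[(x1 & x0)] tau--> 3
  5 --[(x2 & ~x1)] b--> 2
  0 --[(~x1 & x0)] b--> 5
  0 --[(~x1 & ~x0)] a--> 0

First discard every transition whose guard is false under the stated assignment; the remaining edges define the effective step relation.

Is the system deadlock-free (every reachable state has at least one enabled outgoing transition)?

Reachable = {0,1,2,3,4,5,6,7}
  0: a→3  b→5  b→6  [3 exit(s)]
  1: a→7  [1 exit(s)]
  2: d→5  [1 exit(s)]
  3: a→4  [1 exit(s)]
  4: b→6  [1 exit(s)]
  5: b→2  tau→7  [2 exit(s)]
  6: a→1  c→2  [2 exit(s)]
  7: b→7  [1 exit(s)]

Answer: DEADLOCK-FREE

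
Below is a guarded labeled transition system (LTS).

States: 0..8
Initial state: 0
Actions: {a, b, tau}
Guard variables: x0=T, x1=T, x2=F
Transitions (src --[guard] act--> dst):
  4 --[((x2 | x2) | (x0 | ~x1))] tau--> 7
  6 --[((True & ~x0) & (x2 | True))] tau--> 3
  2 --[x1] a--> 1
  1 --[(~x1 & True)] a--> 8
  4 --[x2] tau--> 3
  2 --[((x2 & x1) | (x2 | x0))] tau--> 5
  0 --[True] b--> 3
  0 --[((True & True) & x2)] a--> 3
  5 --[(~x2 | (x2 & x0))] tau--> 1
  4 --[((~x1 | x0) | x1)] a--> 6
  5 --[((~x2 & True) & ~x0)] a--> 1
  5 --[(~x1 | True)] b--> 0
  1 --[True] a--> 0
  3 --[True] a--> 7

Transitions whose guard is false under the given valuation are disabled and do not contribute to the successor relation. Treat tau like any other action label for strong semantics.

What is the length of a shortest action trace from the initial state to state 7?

Answer: 2

Analysis:
BFS to 7:
  Layer 0: {0}
  Layer 1: {3}
  Layer 2: {7}
7 enters at depth 2; path b·a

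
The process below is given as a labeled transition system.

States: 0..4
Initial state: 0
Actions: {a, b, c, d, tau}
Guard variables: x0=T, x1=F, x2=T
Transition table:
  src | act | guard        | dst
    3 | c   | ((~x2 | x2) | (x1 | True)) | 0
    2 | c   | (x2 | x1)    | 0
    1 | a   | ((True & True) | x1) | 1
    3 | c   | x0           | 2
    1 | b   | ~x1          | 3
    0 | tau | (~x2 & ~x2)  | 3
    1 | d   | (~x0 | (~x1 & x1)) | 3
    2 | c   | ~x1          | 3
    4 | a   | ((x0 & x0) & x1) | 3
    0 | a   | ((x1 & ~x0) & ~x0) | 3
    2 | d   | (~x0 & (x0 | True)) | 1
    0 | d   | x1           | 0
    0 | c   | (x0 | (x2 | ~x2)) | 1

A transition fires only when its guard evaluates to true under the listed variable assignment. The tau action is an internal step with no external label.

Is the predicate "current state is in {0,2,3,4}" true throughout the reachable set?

Answer: INVARIANT VIOLATED at state 1

Trace:
Safe = {0,2,3,4}
Reachable = {0,1,2,3}
  0: ✓
  1: ✗ unsafe
  2: ✓
  3: ✓
counterexample path to 1: c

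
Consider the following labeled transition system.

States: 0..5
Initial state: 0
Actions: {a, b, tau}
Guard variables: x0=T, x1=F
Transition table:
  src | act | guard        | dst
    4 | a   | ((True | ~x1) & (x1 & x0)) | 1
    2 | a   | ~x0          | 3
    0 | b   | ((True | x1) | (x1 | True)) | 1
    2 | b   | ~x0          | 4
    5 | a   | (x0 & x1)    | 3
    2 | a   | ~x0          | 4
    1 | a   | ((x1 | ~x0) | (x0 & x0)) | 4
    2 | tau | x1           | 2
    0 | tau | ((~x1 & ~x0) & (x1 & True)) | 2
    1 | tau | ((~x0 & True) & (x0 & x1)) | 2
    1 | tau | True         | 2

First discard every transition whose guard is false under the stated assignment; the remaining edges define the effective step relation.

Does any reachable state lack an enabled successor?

R = {0,1,2,4}
  0: b→1  [deg 1]
  1: a→4  tau→2  [deg 2]
  2: ∅  [STUCK]
  4: ∅  [STUCK]
witness 2: b·tau

Answer: DEADLOCK at state 2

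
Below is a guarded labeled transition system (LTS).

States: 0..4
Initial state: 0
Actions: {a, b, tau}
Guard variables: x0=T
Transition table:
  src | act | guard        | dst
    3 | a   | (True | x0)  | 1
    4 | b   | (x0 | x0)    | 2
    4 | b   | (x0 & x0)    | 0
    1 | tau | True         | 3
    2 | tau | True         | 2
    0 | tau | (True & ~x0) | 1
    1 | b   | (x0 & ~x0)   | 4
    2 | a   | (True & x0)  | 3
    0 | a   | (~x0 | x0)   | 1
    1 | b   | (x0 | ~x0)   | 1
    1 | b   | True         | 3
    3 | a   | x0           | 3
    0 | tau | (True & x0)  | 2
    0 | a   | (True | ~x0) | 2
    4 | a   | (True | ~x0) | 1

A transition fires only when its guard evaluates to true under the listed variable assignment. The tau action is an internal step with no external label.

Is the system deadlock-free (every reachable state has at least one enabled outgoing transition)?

Reachable = {0,1,2,3}
  0: a→1  a→2  tau→2  [3 exit(s)]
  1: b→1  b→3  tau→3  [3 exit(s)]
  2: a→3  tau→2  [2 exit(s)]
  3: a→1  a→3  [2 exit(s)]

Answer: DEADLOCK-FREE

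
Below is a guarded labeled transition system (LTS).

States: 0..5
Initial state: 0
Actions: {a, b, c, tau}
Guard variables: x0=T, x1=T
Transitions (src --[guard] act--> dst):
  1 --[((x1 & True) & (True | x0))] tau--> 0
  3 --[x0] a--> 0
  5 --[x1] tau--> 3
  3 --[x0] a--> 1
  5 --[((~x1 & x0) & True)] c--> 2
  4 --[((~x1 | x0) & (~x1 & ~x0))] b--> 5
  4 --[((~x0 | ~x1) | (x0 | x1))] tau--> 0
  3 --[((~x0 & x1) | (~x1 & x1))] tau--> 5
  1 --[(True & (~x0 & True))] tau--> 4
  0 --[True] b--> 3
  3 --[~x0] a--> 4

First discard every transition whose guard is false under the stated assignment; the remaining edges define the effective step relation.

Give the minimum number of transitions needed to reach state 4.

Answer: UNREACHABLE

Working:
Breadth-first toward 4:
  Layer 0: {0}
  Layer 1: {3}
  Layer 2: {1}
4 never appears.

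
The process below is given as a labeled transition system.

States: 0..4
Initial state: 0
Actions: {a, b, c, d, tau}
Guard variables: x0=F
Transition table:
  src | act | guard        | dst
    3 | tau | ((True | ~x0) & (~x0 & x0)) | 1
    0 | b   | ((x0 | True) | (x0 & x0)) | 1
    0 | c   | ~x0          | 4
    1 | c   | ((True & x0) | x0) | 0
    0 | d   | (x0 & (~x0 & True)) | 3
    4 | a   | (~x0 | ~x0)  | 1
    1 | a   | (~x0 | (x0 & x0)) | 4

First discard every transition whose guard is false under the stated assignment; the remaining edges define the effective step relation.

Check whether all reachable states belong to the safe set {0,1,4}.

Safe = {0,1,4}
Reachable = {0,1,4}
  0: safe
  1: safe
  4: safe

Answer: INVARIANT HOLDS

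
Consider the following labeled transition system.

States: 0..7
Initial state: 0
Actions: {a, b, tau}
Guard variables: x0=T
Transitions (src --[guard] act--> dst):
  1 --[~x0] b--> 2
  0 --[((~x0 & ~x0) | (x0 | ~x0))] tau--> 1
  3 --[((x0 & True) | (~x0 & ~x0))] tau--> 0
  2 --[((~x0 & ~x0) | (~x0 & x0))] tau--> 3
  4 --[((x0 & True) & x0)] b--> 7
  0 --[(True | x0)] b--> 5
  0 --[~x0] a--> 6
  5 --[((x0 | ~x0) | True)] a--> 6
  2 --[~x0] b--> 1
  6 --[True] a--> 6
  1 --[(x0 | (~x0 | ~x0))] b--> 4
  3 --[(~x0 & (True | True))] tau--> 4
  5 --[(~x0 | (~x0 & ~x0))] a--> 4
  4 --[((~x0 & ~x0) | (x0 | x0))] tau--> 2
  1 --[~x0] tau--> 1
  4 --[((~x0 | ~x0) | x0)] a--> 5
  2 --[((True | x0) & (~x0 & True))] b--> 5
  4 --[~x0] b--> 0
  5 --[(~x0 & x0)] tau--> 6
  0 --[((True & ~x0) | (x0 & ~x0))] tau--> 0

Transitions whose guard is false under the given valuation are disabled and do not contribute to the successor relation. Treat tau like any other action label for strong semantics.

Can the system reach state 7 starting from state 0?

Answer: REACHABLE

Analysis:
Guard filter leaves 9 enabled edge(s).
depth 0: {0}
depth 1: {1,5}  cumulative {0,1,5}
depth 2: {4,6}  cumulative {0,1,4,5,6}
depth 3: {2,7}  cumulative {0,1,2,4,5,6,7}
Reachable = {0,1,2,4,5,6,7}
witness 7: tau·b·b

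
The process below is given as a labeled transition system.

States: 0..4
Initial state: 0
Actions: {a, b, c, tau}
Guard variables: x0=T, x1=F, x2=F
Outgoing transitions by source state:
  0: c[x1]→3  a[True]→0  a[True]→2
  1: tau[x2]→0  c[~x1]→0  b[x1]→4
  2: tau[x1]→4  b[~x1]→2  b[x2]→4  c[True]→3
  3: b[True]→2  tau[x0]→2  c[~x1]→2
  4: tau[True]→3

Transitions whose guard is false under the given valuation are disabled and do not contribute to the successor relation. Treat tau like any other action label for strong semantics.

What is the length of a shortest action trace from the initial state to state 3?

BFS to 3:
  Layer 0: {0}
  Layer 1: {2}
  Layer 2: {3}
3 enters at depth 2; path a·c

Answer: 2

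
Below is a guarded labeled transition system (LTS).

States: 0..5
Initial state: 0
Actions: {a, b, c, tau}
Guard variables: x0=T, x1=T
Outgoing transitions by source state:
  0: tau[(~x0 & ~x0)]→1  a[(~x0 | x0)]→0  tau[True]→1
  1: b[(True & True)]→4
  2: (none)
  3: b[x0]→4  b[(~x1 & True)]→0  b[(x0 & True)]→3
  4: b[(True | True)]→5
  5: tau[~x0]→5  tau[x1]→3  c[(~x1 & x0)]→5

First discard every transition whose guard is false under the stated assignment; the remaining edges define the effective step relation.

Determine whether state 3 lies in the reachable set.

Answer: REACHABLE

Working:
Guard filter leaves 7 enabled edge(s).
L0 = {0}
L1 = {1}  total {0,1}
L2 = {4}  total {0,1,4}
L3 = {5}  total {0,1,4,5}
L4 = {3}  total {0,1,3,4,5}
Reach set: {0,1,3,4,5}
trace reaching 3: tau·b·b·tau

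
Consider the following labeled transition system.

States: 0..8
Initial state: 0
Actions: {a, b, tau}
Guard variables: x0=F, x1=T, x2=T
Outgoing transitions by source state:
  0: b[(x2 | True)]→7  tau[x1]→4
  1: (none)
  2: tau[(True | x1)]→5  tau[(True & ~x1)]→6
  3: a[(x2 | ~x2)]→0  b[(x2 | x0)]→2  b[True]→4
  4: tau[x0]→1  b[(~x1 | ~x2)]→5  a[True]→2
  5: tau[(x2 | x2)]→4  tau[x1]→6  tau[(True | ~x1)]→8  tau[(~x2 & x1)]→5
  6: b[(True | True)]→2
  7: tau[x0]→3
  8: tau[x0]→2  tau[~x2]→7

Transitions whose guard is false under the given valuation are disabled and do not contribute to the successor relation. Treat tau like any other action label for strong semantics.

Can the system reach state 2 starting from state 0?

Answer: REACHABLE

Working:
After dropping false guards: 11 live edges.
Layer 0: {0}
Layer 1: {4,7}  total {0,4,7}
Layer 2: {2}  total {0,2,4,7}
Layer 3: {5}  total {0,2,4,5,7}
Layer 4: {6,8}  total {0,2,4,5,6,7,8}
Reach set: {0,2,4,5,6,7,8}
Path to 2: tau·a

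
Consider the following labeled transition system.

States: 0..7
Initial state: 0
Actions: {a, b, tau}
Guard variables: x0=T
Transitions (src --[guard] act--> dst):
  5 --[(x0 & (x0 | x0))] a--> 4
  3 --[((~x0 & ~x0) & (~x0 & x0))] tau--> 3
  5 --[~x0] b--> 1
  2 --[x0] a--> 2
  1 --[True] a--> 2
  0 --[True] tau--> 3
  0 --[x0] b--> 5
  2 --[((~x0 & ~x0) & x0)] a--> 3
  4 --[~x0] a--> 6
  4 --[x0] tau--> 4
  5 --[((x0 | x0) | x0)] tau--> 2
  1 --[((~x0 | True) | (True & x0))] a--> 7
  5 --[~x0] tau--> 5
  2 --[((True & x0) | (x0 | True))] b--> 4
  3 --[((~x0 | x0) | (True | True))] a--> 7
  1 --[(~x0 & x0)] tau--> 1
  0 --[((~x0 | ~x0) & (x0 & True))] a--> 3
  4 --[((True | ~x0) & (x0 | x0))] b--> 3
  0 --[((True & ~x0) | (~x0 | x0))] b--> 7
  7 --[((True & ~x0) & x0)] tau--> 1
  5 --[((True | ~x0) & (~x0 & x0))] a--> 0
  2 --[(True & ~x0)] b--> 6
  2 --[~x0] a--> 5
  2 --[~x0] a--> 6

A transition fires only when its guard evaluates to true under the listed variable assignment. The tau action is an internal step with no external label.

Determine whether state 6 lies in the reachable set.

After dropping false guards: 12 live edges.
depth 0: {0}
depth 1: {3,5,7}  cumulative {0,3,5,7}
depth 2: {2,4}  cumulative {0,2,3,4,5,7}
Reach set: {0,2,3,4,5,7}

Answer: UNREACHABLE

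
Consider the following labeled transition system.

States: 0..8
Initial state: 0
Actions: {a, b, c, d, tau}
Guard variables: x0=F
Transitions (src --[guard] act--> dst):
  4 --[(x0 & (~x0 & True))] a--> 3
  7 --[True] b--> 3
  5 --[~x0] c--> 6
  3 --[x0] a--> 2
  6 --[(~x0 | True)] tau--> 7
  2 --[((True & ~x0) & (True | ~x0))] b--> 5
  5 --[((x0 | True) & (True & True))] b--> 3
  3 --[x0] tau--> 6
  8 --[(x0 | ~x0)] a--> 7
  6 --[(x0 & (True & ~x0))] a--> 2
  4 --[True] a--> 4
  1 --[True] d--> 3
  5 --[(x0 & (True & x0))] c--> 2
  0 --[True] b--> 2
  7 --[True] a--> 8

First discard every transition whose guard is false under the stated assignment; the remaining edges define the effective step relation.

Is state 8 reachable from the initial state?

Answer: REACHABLE

Trace:
10 transition(s) survive guard evaluation.
Layer 0: {0}
Layer 1: {2}  total {0,2}
Layer 2: {5}  total {0,2,5}
Layer 3: {3,6}  total {0,2,3,5,6}
Layer 4: {7}  total {0,2,3,5,6,7}
Layer 5: {8}  total {0,2,3,5,6,7,8}
Reach set: {0,2,3,5,6,7,8}
Path to 8: b·b·c·tau·a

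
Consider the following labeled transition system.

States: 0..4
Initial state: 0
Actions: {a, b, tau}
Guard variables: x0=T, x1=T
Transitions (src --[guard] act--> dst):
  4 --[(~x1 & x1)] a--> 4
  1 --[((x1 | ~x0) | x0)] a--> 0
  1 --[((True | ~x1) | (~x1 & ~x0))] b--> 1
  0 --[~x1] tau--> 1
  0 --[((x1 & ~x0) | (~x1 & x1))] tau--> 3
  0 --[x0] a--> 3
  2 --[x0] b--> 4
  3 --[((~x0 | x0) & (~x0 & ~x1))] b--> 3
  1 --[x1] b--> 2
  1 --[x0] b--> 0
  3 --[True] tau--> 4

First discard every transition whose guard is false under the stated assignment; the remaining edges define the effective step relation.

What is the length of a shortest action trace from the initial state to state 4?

Answer: 2

Trace:
BFS to 4:
  depth 0: {0}
  depth 1: {3}
  depth 2: {4}
first hit 4 at d=2 via a·tau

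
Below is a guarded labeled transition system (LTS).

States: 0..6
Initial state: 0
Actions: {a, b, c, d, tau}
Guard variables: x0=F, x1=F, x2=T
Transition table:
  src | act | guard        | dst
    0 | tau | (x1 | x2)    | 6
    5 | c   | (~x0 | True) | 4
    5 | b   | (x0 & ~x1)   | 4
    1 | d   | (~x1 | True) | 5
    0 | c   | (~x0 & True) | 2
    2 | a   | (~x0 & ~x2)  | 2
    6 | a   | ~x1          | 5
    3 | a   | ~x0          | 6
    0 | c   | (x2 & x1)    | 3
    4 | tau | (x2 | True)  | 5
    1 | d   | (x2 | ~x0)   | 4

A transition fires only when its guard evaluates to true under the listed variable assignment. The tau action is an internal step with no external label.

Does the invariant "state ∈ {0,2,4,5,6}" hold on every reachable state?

Allowed set {0,2,4,5,6}
Reachable = {0,2,4,5,6}
  0: ✓
  2: ✓
  4: ✓
  5: ✓
  6: ✓

Answer: INVARIANT HOLDS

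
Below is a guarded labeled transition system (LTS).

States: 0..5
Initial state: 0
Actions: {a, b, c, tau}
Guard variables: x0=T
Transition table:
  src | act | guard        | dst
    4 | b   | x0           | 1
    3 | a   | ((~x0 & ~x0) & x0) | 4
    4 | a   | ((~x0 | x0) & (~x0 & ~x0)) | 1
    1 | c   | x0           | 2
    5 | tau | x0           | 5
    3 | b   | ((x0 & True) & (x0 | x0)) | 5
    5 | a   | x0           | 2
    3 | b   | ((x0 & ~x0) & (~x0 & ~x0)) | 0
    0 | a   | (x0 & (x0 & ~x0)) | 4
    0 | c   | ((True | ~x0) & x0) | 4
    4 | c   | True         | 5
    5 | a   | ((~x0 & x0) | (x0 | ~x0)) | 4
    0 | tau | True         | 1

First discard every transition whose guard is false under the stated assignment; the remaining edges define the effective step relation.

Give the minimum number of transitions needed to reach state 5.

Layered search for 5:
  depth 0: {0}
  depth 1: {1,4}
  depth 2: {2,5}
first hit 5 at d=2 via c·c

Answer: 2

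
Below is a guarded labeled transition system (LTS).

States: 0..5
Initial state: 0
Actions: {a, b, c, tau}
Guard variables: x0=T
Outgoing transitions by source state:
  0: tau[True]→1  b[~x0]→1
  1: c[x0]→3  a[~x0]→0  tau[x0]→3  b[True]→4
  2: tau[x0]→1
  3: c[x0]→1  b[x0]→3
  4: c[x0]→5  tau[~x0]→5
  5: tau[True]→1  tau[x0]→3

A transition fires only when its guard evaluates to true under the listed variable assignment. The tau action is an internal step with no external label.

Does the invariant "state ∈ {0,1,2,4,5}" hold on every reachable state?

Allowed set {0,1,2,4,5}
Reachable = {0,1,3,4,5}
  0: ok
  1: ok
  3: VIOLATES
  4: ok
  5: ok
reach 3 via tau·c — violates

Answer: INVARIANT VIOLATED at state 3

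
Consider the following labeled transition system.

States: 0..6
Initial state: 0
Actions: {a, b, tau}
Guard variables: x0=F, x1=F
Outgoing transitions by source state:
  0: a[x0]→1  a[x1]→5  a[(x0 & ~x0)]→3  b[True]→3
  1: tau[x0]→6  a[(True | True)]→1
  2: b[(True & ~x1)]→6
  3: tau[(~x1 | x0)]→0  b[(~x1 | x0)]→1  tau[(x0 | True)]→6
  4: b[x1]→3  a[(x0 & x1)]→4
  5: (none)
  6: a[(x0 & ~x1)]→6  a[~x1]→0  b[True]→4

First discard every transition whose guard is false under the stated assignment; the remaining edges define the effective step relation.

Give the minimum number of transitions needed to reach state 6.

Answer: 2

Analysis:
Layered search for 6:
  depth 0: {0}
  depth 1: {3}
  depth 2: {1,6}
depth(6)=2, e.g. b·tau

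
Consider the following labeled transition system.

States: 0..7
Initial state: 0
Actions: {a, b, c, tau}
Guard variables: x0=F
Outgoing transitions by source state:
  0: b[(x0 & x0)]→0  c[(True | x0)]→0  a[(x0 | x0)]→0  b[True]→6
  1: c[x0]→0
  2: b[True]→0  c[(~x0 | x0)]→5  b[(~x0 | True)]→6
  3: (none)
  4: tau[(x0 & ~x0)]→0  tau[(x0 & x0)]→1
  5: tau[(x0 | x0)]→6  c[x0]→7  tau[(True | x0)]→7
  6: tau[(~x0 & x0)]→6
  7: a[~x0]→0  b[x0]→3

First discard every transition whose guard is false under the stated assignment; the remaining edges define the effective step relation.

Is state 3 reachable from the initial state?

Guard filter leaves 7 enabled edge(s).
L0 = {0}
L1 = {6}  now seen {0,6}
R = {0,6}

Answer: UNREACHABLE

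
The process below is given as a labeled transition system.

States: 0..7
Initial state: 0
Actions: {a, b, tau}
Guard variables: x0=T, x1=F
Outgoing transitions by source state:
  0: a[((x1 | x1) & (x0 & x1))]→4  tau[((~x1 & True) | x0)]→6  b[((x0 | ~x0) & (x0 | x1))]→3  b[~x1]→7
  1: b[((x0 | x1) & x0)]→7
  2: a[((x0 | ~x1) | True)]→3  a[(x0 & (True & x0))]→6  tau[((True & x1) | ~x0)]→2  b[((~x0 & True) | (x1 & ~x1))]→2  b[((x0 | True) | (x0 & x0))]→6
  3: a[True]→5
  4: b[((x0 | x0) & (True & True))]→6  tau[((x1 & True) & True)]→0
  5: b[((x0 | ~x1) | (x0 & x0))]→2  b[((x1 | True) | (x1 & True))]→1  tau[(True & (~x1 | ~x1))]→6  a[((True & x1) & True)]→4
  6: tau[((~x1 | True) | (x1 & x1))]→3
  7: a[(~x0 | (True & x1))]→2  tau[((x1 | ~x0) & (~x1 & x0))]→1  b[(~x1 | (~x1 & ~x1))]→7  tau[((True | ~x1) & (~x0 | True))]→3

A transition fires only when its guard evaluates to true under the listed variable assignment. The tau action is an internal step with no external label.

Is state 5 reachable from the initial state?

15 transition(s) survive guard evaluation.
L0 = {0}
L1 = {3,6,7}  now seen {0,3,6,7}
L2 = {5}  now seen {0,3,5,6,7}
L3 = {1,2}  now seen {0,1,2,3,5,6,7}
R = {0,1,2,3,5,6,7}
witness 5: b·a

Answer: REACHABLE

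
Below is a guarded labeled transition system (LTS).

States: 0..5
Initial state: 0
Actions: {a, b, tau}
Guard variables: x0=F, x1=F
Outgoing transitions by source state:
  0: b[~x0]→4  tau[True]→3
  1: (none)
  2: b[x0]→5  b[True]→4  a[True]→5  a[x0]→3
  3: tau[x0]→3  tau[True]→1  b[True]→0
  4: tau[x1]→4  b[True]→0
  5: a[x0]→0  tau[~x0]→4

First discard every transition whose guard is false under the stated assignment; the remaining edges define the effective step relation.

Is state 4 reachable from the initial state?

Answer: REACHABLE

Analysis:
After dropping false guards: 8 live edges.
depth 0: {0}
depth 1: {3,4}  total {0,3,4}
depth 2: {1}  total {0,1,3,4}
Reachable = {0,1,3,4}
Path to 4: b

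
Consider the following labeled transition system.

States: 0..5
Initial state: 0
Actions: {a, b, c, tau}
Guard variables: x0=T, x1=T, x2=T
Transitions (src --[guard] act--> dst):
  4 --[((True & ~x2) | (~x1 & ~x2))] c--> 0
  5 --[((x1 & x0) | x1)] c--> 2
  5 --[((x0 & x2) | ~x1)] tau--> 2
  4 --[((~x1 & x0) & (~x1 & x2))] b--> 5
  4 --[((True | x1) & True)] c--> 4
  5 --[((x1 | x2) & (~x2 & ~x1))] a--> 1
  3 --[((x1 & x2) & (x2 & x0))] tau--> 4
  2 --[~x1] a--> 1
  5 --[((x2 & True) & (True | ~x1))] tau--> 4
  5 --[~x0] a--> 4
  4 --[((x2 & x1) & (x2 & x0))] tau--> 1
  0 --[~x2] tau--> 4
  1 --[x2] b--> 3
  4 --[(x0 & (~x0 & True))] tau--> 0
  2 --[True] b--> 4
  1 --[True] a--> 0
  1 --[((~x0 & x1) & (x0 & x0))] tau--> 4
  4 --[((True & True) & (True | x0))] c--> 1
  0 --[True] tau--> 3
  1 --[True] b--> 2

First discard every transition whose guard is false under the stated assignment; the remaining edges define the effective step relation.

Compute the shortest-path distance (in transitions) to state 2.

Answer: 4

Trace:
Layered search for 2:
  L0 = {0}
  L1 = {3}
  L2 = {4}
  L3 = {1}
  L4 = {2}
2 enters at depth 4; path tau·tau·c·b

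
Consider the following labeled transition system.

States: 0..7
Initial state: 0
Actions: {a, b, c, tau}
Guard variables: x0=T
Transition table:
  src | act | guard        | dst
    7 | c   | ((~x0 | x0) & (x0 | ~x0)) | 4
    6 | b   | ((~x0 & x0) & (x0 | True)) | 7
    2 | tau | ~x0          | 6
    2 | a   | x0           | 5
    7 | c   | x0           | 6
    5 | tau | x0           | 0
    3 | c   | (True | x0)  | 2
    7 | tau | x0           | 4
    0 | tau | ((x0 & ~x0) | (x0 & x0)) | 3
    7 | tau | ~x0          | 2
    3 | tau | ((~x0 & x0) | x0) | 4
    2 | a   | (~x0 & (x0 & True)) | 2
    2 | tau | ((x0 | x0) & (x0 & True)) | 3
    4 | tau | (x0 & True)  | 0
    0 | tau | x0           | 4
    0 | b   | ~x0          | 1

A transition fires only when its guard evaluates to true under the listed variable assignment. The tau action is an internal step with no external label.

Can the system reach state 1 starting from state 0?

After dropping false guards: 11 live edges.
L0 = {0}
L1 = {3,4}  cumulative {0,3,4}
L2 = {2}  cumulative {0,2,3,4}
L3 = {5}  cumulative {0,2,3,4,5}
Reachable = {0,2,3,4,5}

Answer: UNREACHABLE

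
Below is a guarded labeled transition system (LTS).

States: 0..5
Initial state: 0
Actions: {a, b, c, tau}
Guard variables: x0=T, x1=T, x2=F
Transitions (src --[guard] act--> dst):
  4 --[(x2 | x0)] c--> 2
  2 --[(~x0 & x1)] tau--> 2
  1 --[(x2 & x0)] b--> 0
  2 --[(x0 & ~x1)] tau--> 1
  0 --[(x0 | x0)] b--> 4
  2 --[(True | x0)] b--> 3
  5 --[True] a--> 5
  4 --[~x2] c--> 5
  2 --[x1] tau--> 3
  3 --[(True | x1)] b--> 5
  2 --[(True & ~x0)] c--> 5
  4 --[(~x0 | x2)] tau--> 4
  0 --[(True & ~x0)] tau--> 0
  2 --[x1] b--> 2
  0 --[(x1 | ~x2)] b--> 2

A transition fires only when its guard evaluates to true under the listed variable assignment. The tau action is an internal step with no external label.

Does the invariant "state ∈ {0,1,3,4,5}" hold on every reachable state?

Inv-set: {0,1,3,4,5}
Reach set: {0,2,3,4,5}
  0: ✓
  2: VIOLATES
  3: ✓
  4: ✓
  5: ✓
witness against invariant: b → 2

Answer: INVARIANT VIOLATED at state 2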